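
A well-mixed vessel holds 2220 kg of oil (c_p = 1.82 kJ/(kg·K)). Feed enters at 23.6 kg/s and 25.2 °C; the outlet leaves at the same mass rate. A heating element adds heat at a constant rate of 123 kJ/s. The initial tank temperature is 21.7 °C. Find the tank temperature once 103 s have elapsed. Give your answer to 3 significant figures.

First-law balance (no shaft work): M c_p dT/dt = ṁ c_p (T_in − T) + 123.
Rearrange: dT/dt = (T_ss − T)/τ with τ = M/ṁ = 94.068 s and T_ss = T_in + Q̇/(ṁ c_p) = 28.064 °C.
T approaches T_ss exponentially: T(t) = T_ss + (T₀ − T_ss) e^(−t/τ).
T(103) = 28.064 + (-6.3637)·e^(−103/94.068) = 28.064 + (-6.3637)·0.33455 = 25.935 °C.

25.9 °C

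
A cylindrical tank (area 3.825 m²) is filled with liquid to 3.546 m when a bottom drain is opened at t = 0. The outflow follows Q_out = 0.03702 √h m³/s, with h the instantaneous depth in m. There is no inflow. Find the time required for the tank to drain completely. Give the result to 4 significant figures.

389.1 s

A dh/dt = −Q_out = −0.03702 √h.
This is separable: 2 d(√h)/dt = −0.03702/A, so √h = √h₀ − (0.03702/(2A)) t.
Tank is empty when √h = 0: t_empty = 2A√h₀/0.03702.
t_empty = 2·3.825·√3.546/0.03702 = 7.65000·1.88308/0.03702 = 389.130 s.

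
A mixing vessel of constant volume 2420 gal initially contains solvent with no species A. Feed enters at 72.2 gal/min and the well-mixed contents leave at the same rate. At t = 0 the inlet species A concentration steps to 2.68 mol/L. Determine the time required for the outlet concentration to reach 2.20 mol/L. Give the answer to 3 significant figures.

Species balance: V dC/dt = Q(C_in − C) ⇒ τ = V/Q = 33.518 min.
C(t) = C_in + (C₀ − C_in) e^(−t/τ). Set C = 2.20 and solve for t:
e^(−t/τ) = (C − C_in)/(C₀ − C_in) = (2.20 − 2.68)/(0 − 2.68) = 0.17910
t = −τ ln(…) = 33.518 × 1.7198 = 57.644 min.

57.6 min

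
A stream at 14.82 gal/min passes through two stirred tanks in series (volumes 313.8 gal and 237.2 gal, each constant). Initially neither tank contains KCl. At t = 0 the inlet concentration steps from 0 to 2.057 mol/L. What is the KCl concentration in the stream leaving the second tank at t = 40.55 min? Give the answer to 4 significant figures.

1.321 mol/L

Each tank obeys Vᵢ dCᵢ/dt = Q(Cᵢ₋₁ − Cᵢ), so τᵢ = Vᵢ/Q.
τ₁ = 313.8/14.82 = 21.1741 min; τ₂ = 237.2/14.82 = 16.0054 min.
Solving the cascade with C₁(0)=C₂(0)=0 gives C₂(t) = C_in[1 − (τ₁ e^(−t/τ₁) − τ₂ e^(−t/τ₂))/(τ₁ − τ₂)].
At t = 40.55: e^(−t/τ₁) = 0.147331, e^(−t/τ₂) = 0.0793791.
C₂ = 2.057·[1 − (21.1741·0.147331 − 16.0054·0.0793791)/(5.16869)] = 2.057·0.642251 = 1.32111 mol/L.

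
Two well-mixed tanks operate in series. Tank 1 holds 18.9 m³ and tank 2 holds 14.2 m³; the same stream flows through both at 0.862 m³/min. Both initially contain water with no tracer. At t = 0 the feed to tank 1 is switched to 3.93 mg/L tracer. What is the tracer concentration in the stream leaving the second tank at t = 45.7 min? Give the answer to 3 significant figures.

Each tank obeys Vᵢ dCᵢ/dt = Q(Cᵢ₋₁ − Cᵢ), so τᵢ = Vᵢ/Q.
τ₁ = 18.9/0.862 = 21.926 min; τ₂ = 14.2/0.862 = 16.473 min.
Tank 1: C₁ = C_in(1 − e^(−t/τ₁)). Tank 2 (τ₁ ≠ τ₂): C₂ = C_in[1 − (τ₁ e^(−t/τ₁) − τ₂ e^(−t/τ₂))/(τ₁ − τ₂)].
At t = 45.7: e^(−t/τ₁) = 0.12439, e^(−t/τ₂) = 0.062400.
C₂ = 3.93·[1 − (21.926·0.12439 − 16.473·0.062400)/(5.4524)] = 3.93·0.68831 = 2.7051 mg/L.

2.71 mg/L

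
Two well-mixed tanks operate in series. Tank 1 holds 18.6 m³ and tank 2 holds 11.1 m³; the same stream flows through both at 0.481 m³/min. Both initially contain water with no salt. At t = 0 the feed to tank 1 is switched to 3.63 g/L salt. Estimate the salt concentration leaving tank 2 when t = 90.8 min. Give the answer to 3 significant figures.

2.87 g/L

Each tank obeys Vᵢ dCᵢ/dt = Q(Cᵢ₋₁ − Cᵢ), so τᵢ = Vᵢ/Q.
τ₁ = 18.6/0.481 = 38.669 min; τ₂ = 11.1/0.481 = 23.077 min.
Solving the cascade with C₁(0)=C₂(0)=0 gives C₂(t) = C_in[1 − (τ₁ e^(−t/τ₁) − τ₂ e^(−t/τ₂))/(τ₁ − τ₂)].
At t = 90.8: e^(−t/τ₁) = 0.095550, e^(−t/τ₂) = 0.019552.
C₂ = 3.63·[1 − (38.669·0.095550 − 23.077·0.019552)/(15.593)] = 3.63·0.79197 = 2.8749 g/L.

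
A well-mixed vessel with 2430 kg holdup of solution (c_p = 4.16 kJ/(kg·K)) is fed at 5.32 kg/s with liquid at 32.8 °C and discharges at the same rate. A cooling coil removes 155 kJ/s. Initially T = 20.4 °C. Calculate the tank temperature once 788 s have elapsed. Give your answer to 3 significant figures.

M c_p dT/dt = ṁ c_p (T_in − T) − Q̇.
Rearrange: dT/dt = (T_ss − T)/τ with τ = M/ṁ = 456.77 s and T_ss = T_in − Q̇/(ṁ c_p) = 25.796 °C.
T approaches T_ss exponentially: T(t) = T_ss + (T₀ − T_ss) e^(−t/τ).
T(788) = 25.796 + (-5.3963)·e^(−788/456.77) = 25.796 + (-5.3963)·0.17814 = 24.835 °C.

24.8 °C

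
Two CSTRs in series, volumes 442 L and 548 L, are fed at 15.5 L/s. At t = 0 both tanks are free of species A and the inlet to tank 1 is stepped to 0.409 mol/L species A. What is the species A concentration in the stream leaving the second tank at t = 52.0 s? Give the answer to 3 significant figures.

Time constants: τᵢ = Vᵢ/Q for each well-mixed tank.
τ₁ = 442/15.5 = 28.516 s; τ₂ = 548/15.5 = 35.355 s.
Solving the cascade with C₁(0)=C₂(0)=0 gives C₂(t) = C_in[1 − (τ₁ e^(−t/τ₁) − τ₂ e^(−t/τ₂))/(τ₁ − τ₂)].
At t = 52.0: e^(−t/τ₁) = 0.16145, e^(−t/τ₂) = 0.22974.
C₂ = 0.409·[1 − (28.516·0.16145 − 35.355·0.22974)/(-6.8387)] = 0.409·0.48552 = 0.19858 mol/L.

0.199 mol/L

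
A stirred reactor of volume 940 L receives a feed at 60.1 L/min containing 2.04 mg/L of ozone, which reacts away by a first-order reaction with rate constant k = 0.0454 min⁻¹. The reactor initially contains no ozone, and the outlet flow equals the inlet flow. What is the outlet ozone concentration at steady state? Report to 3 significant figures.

1.19 mg/L

Accumulation = in − out − consumed: V dC/dt = Q C_in − Q C − k V C.
Steady state (dC/dt = 0): C_ss = Q C_in/(Q + kV) = C_in/(1 + kV/Q).
C_ss = 60.1·2.04/(60.1 + 0.0454·940) = 122.60/102.78 = 1.1929 mg/L.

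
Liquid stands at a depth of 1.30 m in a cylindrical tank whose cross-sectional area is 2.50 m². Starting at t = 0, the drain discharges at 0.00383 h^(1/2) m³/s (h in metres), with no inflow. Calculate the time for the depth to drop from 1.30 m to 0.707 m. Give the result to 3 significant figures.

With no inflow, A dh/dt = −0.00383 √h.
∫ h^(−1/2) dh = −(0.00383/A) ∫ dt, giving 2√h = 2√h₀ − (0.00383/A) t.
t = 2A(√h₀ − √h)/0.00383 = 2·2.50·(√1.30 − √0.707)/0.00383
  = 5.0000 × (1.1402 − 0.84083) / 0.00383 = 390.79 s.

391 s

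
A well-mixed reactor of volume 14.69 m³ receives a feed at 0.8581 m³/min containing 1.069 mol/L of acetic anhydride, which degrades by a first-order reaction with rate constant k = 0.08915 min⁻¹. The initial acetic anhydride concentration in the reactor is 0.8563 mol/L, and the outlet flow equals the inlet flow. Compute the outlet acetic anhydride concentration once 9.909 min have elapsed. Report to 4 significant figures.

Species balance: V dC/dt = Q C_in − Q C − k V C.
This is linear with rate a = Q/V + k = 0.147564 min⁻¹.
C_ss = Q C_in/(Q + kV) = 0.423169 mol/L; C(t) = C_ss + (C₀ − C_ss) e^(−a t).
C(9.909) = 0.423169 + (0.433131)·e^(−0.147564·9.909) = 0.423169 + (0.433131)·0.231723 = 0.523536 mol/L.

0.5235 mol/L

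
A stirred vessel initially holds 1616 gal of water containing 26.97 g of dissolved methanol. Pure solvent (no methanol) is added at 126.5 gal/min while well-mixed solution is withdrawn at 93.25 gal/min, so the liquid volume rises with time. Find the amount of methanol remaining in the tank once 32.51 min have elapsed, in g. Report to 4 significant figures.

6.413 g

Let m(t) be the amount of methanol. Volume: V(t) = V₀ + (Q_in − Q_out) t = 1616 + 33.2500 t; V(32.51) = 2696.96 gal.
No methanol enters, so dm/dt = −Q_out · (m/V).
dm/m = −Q_out dt/(V₀ + 33.2500 t); integrating gives ln(m/m₀) = −(Q_out/(Q_in−Q_out)) ln(V/V₀).
m = m₀ (V₀/V)^(Q_out/(Q_in−Q_out)) = 26.97 × (1616/2696.96)^(2.80451) = 6.41307 g.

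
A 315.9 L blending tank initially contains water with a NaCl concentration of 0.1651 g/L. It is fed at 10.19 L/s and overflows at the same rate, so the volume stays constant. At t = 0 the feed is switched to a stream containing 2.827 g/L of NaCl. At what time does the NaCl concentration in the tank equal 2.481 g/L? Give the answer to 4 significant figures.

Accumulation = in − out for the solute gives V dC/dt = Q(C_in − C), so τ = V/Q = 31.0010 s.
C(t) = C_in + (C₀ − C_in) e^(−t/τ). Set C = 2.481 and solve for t:
e^(−t/τ) = (C − C_in)/(C₀ − C_in) = (2.481 − 2.827)/(0.1651 − 2.827) = 0.129982
t = −τ ln(…) = 31.0010 × 2.04036 = 63.2531 s.

63.25 s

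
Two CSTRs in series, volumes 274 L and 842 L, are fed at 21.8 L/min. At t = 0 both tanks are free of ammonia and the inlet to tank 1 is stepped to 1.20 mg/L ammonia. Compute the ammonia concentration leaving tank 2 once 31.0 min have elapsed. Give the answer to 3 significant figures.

Species balance on tank i: dCᵢ/dt = (Cᵢ₋₁ − Cᵢ)/τᵢ with τᵢ = Vᵢ/Q.
τ₁ = 274/21.8 = 12.569 min; τ₂ = 842/21.8 = 38.624 min.
Solving the cascade with C₁(0)=C₂(0)=0 gives C₂(t) = C_in[1 − (τ₁ e^(−t/τ₁) − τ₂ e^(−t/τ₂))/(τ₁ − τ₂)].
At t = 31.0: e^(−t/τ₁) = 0.084888, e^(−t/τ₂) = 0.44816.
C₂ = 1.20·[1 − (12.569·0.084888 − 38.624·0.44816)/(-26.055)] = 1.20·0.37660 = 0.45193 mg/L.

0.452 mg/L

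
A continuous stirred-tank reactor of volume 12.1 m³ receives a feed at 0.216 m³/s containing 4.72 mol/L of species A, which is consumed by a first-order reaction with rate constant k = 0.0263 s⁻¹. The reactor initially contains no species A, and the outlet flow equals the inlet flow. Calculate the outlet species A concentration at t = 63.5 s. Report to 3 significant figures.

1.79 mol/L

V dC/dt = Q(C_in − C) − k V C.
This is linear with rate a = Q/V + k = 0.044151 s⁻¹.
C_ss = Q C_in/(Q + kV) = 1.9084 mol/L; C(t) = C_ss + (C₀ − C_ss) e^(−a t).
C(63.5) = 1.9084 + (-1.9084)·e^(−0.044151·63.5) = 1.9084 + (-1.9084)·0.060591 = 1.7928 mol/L.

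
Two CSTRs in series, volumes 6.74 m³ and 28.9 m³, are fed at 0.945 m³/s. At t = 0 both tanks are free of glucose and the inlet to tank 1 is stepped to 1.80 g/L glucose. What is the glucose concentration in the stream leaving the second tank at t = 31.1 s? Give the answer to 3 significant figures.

Species balance on tank i: dCᵢ/dt = (Cᵢ₋₁ − Cᵢ)/τᵢ with τᵢ = Vᵢ/Q.
τ₁ = 6.74/0.945 = 7.1323 s; τ₂ = 28.9/0.945 = 30.582 s.
Tank 1: C₁ = C_in(1 − e^(−t/τ₁)). Tank 2 (τ₁ ≠ τ₂): C₂ = C_in[1 − (τ₁ e^(−t/τ₁) − τ₂ e^(−t/τ₂))/(τ₁ − τ₂)].
At t = 31.1: e^(−t/τ₁) = 0.012773, e^(−t/τ₂) = 0.36170.
C₂ = 1.80·[1 − (7.1323·0.012773 − 30.582·0.36170)/(-23.450)] = 1.80·0.53217 = 0.95791 g/L.

0.958 g/L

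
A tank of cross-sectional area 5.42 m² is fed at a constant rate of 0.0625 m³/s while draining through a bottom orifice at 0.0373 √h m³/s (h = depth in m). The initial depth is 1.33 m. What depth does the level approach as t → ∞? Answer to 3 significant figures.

2.81 m

A dh/dt = Q_in − 0.0373 √h. Steady state requires inflow = outflow:
Q_in = 0.0373 √h_ss ⇒ √h_ss = 0.0625/0.0373 = 1.6756.
h_ss = 1.6756² = 2.8076 m. (Since h₀ = 1.33 m < h_ss, the level will rise toward this value.)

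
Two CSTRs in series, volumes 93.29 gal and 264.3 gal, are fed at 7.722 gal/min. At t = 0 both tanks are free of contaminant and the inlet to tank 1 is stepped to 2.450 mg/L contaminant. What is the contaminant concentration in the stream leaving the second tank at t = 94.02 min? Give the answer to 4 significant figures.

Species balance on tank i: dCᵢ/dt = (Cᵢ₋₁ − Cᵢ)/τᵢ with τᵢ = Vᵢ/Q.
τ₁ = 93.29/7.722 = 12.0811 min; τ₂ = 264.3/7.722 = 34.2269 min.
Solving the cascade with C₁(0)=C₂(0)=0 gives C₂(t) = C_in[1 − (τ₁ e^(−t/τ₁) − τ₂ e^(−t/τ₂))/(τ₁ − τ₂)].
At t = 94.02: e^(−t/τ₁) = 0.000417000, e^(−t/τ₂) = 0.0641223.
C₂ = 2.450·[1 − (12.0811·0.000417000 − 34.2269·0.0641223)/(-22.1458)] = 2.450·0.901125 = 2.20776 mg/L.

2.208 mg/L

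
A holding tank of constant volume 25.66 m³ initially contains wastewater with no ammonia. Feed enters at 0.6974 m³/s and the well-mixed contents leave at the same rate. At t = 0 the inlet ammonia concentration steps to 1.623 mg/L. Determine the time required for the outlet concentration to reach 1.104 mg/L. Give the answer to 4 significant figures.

41.95 s

Species balance: V dC/dt = Q(C_in − C) ⇒ τ = V/Q = 36.7938 s.
C(t) = C_in + (C₀ − C_in) e^(−t/τ). Set C = 1.104 and solve for t:
e^(−t/τ) = (C − C_in)/(C₀ − C_in) = (1.104 − 1.623)/(0 − 1.623) = 0.319778
t = −τ ln(…) = 36.7938 × 1.14013 = 41.9496 s.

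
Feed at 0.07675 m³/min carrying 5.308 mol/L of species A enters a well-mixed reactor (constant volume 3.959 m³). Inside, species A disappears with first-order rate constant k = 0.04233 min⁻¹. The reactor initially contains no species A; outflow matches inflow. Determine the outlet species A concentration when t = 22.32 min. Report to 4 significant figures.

1.247 mol/L

Species balance: V dC/dt = Q C_in − Q C − k V C.
This is linear with rate a = Q/V + k = 0.0617162 min⁻¹.
C_ss = Q C_in/(Q + kV) = 1.66734 mol/L; C(t) = C_ss + (C₀ − C_ss) e^(−a t).
C(22.32) = 1.66734 + (-1.66734)·e^(−0.0617162·22.32) = 1.66734 + (-1.66734)·0.252207 = 1.24683 mol/L.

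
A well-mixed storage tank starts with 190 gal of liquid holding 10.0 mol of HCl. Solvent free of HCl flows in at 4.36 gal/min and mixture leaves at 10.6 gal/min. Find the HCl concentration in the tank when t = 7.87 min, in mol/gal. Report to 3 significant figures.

0.0427 mol/gal

Let m(t) be the amount of HCl. Volume: V(t) = V₀ + (Q_in − Q_out) t = 190 − 6.2400 t; V(7.87) = 140.89 gal.
Species balance (pure solvent in): dm/dt = −Q_out · m/V(t).
dm/m = −Q_out dt/(V₀ − 6.2400 t); integrating gives ln(m/m₀) = −(Q_out/(Q_in−Q_out)) ln(V/V₀).
m = m₀ (V₀/V)^(Q_out/(Q_in−Q_out)) = 10.0 × (190/140.89)^(-1.6987) = 6.0171 mol.
C = m/V = 6.0171/140.89 = 0.042707 mol/gal.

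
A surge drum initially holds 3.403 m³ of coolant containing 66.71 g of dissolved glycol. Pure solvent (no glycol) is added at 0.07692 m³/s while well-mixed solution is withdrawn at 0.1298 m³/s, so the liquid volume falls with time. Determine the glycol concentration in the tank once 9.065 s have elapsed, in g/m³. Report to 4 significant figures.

Total volume: dV/dt = Q_in − Q_out = -0.0528800 m³/s, so V(t) = 3.403 − 0.0528800 t and V(9.065) = 2.92364 m³.
Species balance (pure solvent in): dm/dt = −Q_out · m/V(t).
Separate: dm/m = −Q_out dt/V(t) ⇒ ln(m/m₀) = −(Q_out/(Q_in−Q_out)) ln(V/V₀).
m = m₀ (V₀/V)^(Q_out/(Q_in−Q_out)) = 66.71 × (3.403/2.92364)^(-2.45461) = 45.9557 g.
C = m/V = 45.9557/2.92364 = 15.7186 g/m³.

15.72 g/m³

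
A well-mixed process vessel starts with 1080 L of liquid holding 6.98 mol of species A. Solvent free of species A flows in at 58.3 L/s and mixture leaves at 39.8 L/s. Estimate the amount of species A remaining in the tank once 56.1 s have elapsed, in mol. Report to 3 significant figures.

Total volume: dV/dt = Q_in − Q_out = 18.500 L/s, so V(t) = 1080 + 18.500 t and V(56.1) = 2117.9 L.
Species balance (pure solvent in): dm/dt = −Q_out · m/V(t).
dm/m = −Q_out dt/(V₀ + 18.500 t); integrating gives ln(m/m₀) = −(Q_out/(Q_in−Q_out)) ln(V/V₀).
m = m₀ (V₀/V)^(Q_out/(Q_in−Q_out)) = 6.98 × (1080/2117.9)^(2.1514) = 1.6393 mol.

1.64 mol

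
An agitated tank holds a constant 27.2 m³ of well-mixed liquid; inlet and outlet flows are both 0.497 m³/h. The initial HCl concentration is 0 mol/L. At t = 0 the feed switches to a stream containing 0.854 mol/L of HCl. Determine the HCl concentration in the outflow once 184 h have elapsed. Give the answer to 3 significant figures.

Species balance on the tank: V dC/dt = Q(C_in − C).
Time constant τ = V/Q = 27.2/0.497 = 54.728 h.
This is linear first-order; C(t) = C_in + (C₀ − C_in) e^(−t/τ).
C(184) = 0.854 + (0 − 0.854)·e^(−184/54.728) = 0.854 + (-0.85400)·0.034664 = 0.82440 mol/L.

0.824 mol/L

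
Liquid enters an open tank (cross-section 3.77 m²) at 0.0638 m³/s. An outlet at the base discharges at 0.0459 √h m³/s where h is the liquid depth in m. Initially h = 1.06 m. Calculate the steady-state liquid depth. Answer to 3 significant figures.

1.93 m

A dh/dt = Q_in − 0.0459 √h. Steady state requires inflow = outflow:
Q_in = 0.0459 √h_ss ⇒ √h_ss = 0.0638/0.0459 = 1.3900.
h_ss = 1.3900² = 1.9320 m. (Since h₀ = 1.06 m < h_ss, the level will rise toward this value.)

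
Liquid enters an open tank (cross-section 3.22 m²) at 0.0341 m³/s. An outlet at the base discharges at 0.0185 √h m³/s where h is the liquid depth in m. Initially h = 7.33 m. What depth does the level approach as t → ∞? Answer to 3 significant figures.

Volume balance on the tank: A dh/dt = Q_in − 0.0185 √h. At steady state dh/dt = 0:
Q_in = 0.0185 √h_ss ⇒ √h_ss = 0.0341/0.0185 = 1.8432.
h_ss = 1.8432² = 3.3975 m. (Since h₀ = 7.33 m > h_ss, the level will fall toward this value.)

3.40 m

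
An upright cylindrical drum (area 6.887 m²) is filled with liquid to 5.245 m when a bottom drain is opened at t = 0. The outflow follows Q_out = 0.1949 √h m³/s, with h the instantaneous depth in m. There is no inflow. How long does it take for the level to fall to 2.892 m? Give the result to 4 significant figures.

41.67 s

A dh/dt = −Q_out = −0.1949 √h.
Separate and integrate: 2(√h − √h₀) = −(0.1949/A) t.
t = 2A(√h₀ − √h)/0.1949 = 2·6.887·(√5.245 − √2.892)/0.1949
  = 13.7740 × (2.29020 − 1.70059) / 0.1949 = 41.6689 s.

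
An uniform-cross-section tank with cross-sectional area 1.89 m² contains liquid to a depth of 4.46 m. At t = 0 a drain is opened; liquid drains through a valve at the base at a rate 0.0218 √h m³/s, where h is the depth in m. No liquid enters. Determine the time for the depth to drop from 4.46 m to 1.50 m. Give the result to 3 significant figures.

154 s

With no inflow, A dh/dt = −0.0218 √h.
∫ h^(−1/2) dh = −(0.0218/A) ∫ dt, giving 2√h = 2√h₀ − (0.0218/A) t.
t = 2A(√h₀ − √h)/0.0218 = 2·1.89·(√4.46 − √1.50)/0.0218
  = 3.7800 × (2.1119 − 1.2247) / 0.0218 = 153.82 s.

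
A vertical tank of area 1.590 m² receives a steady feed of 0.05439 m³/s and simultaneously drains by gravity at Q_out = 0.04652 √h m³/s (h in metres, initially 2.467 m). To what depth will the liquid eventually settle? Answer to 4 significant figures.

Accumulation of liquid (constant cross-section A): A dh/dt = Q_in − 0.04652 √h. At steady state dh/dt = 0:
Q_in = 0.04652 √h_ss ⇒ √h_ss = 0.05439/0.04652 = 1.16917.
h_ss = 1.16917² = 1.36697 m. (Since h₀ = 2.467 m > h_ss, the level will fall toward this value.)

1.367 m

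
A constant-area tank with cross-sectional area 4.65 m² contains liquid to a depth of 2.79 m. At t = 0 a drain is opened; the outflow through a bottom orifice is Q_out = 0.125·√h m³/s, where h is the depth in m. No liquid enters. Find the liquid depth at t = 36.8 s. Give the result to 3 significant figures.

1.38 m

Unsteady balance on liquid volume: A dh/dt = −0.125 √h.
∫ h^(−1/2) dh = −(0.125/A) ∫ dt, giving 2√h = 2√h₀ − (0.125/A) t.
√h = √2.79 − 0.125·36.8/(2·4.65) = 1.6703 − 0.49462 = 1.1757.
h = 1.1757² = 1.3823 m.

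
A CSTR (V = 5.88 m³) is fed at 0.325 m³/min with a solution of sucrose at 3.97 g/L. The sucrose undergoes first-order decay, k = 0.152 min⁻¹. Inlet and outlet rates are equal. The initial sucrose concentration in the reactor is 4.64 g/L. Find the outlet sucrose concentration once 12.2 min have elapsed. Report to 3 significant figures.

1.34 g/L

Accumulation = in − out − consumed: V dC/dt = Q C_in − Q C − k V C.
This is linear with rate a = Q/V + k = 0.20727 min⁻¹.
C_ss = Q C_in/(Q + kV) = 1.0587 g/L; C(t) = C_ss + (C₀ − C_ss) e^(−a t).
C(12.2) = 1.0587 + (3.5813)·e^(−0.20727·12.2) = 1.0587 + (3.5813)·0.079761 = 1.3443 g/L.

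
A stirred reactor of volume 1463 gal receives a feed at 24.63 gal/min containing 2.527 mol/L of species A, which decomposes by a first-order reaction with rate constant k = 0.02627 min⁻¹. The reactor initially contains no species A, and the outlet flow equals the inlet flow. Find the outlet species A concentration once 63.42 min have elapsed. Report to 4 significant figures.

Species balance: V dC/dt = Q C_in − Q C − k V C.
dC/dt = (Q/V) C_in − (Q/V + k) C; effective rate a = Q/V + k = 0.0168353 + 0.02627 = 0.0431053 min⁻¹.
C_ss = Q C_in/(Q + kV) = 0.986950 mol/L; C(t) = C_ss + (C₀ − C_ss) e^(−a t).
C(63.42) = 0.986950 + (-0.986950)·e^(−0.0431053·63.42) = 0.986950 + (-0.986950)·0.0649761 = 0.922821 mol/L.

0.9228 mol/L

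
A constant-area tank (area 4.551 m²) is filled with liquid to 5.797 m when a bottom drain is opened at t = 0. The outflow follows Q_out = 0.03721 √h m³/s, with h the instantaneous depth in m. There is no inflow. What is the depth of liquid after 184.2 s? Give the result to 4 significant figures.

2.738 m

A dh/dt = −Q_out = −0.03721 √h.
Separate and integrate: 2(√h − √h₀) = −(0.03721/A) t.
√h = √5.797 − 0.03721·184.2/(2·4.551) = 2.40770 − 0.753030 = 1.65467.
h = 1.65467² = 2.73792 m.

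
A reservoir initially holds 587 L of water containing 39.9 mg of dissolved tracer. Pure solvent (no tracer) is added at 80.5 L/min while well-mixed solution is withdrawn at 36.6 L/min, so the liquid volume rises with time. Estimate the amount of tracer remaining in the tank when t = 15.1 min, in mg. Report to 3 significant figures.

Let m(t) be the amount of tracer. Volume: V(t) = V₀ + (Q_in − Q_out) t = 587 + 43.900 t; V(15.1) = 1249.9 L.
Solute balance: dm/dt = 0 − Q_out C = −Q_out m/V(t).
dm/m = −Q_out dt/(V₀ + 43.900 t); integrating gives ln(m/m₀) = −(Q_out/(Q_in−Q_out)) ln(V/V₀).
m = m₀ (V₀/V)^(Q_out/(Q_in−Q_out)) = 39.9 × (587/1249.9)^(0.83371) = 21.248 mg.

21.2 mg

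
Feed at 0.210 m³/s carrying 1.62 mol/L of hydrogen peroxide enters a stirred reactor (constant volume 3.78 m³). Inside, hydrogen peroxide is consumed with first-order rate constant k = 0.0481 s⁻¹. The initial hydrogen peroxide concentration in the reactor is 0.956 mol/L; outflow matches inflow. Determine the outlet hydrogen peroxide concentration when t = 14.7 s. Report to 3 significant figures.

V dC/dt = Q(C_in − C) − k V C.
This is linear with rate a = Q/V + k = 0.10366 s⁻¹.
C_ss = Q C_in/(Q + kV) = 0.86826 mol/L; C(t) = C_ss + (C₀ − C_ss) e^(−a t).
C(14.7) = 0.86826 + (0.087740)·e^(−0.10366·14.7) = 0.86826 + (0.087740)·0.21790 = 0.88738 mol/L.

0.887 mol/L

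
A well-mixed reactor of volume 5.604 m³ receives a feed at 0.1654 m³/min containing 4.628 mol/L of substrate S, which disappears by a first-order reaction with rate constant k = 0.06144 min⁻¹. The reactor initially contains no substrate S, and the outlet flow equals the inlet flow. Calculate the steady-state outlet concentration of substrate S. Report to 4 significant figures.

Accumulation = in − out − consumed: V dC/dt = Q C_in − Q C − k V C.
At steady state: 0 = Q C_in − (Q + kV) C_ss, so C_ss = Q C_in/(Q + kV).
C_ss = 0.1654·4.628/(0.1654 + 0.06144·5.604) = 0.765471/0.509710 = 1.50178 mol/L.

1.502 mol/L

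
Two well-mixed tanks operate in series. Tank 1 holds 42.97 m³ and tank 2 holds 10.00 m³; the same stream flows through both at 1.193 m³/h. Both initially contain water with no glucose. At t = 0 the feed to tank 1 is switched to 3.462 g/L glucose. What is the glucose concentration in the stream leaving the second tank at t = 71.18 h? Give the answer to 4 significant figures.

2.837 g/L

Species balance on tank i: dCᵢ/dt = (Cᵢ₋₁ − Cᵢ)/τᵢ with τᵢ = Vᵢ/Q.
τ₁ = 42.97/1.193 = 36.0184 h; τ₂ = 10.00/1.193 = 8.38223 h.
Solving the cascade with C₁(0)=C₂(0)=0 gives C₂(t) = C_in[1 − (τ₁ e^(−t/τ₁) − τ₂ e^(−t/τ₂))/(τ₁ − τ₂)].
At t = 71.18: e^(−t/τ₁) = 0.138594, e^(−t/τ₂) = 0.000205149.
C₂ = 3.462·[1 − (36.0184·0.138594 − 8.38223·0.000205149)/(27.6362)] = 3.462·0.819432 = 2.83688 g/L.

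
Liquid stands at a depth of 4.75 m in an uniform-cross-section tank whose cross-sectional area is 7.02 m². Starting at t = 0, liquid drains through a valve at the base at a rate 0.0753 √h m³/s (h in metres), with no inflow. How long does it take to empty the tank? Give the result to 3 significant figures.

With no inflow, A dh/dt = −0.0753 √h.
Separate and integrate: 2(√h − √h₀) = −(0.0753/A) t.
Tank is empty when √h = 0: t_empty = 2A√h₀/0.0753.
t_empty = 2·7.02·√4.75/0.0753 = 14.040·2.1794/0.0753 = 406.37 s.

406 s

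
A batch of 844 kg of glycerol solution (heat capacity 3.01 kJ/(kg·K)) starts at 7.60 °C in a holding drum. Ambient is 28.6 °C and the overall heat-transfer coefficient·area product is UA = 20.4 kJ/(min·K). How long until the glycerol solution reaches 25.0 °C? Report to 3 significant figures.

220 min

Energy balance: M c_p dT/dt = −UA(T − T_amb).
τ = M c_p/UA = 124.53 min; T_ss = T_amb = 28.600 °C.
T(t) = T_ss + (T₀ − T_ss)e^(−t/τ); set T = 25.0:
t = −τ ln[(T − T_ss)/(T₀ − T_ss)] = −124.53 · ln(0.17143) = 219.62 min.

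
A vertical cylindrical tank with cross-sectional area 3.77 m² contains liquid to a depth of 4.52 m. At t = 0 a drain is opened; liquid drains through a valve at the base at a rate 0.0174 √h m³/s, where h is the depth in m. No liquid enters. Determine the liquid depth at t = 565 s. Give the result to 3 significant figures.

A dh/dt = −Q_out = −0.0174 √h.
∫ h^(−1/2) dh = −(0.0174/A) ∫ dt, giving 2√h = 2√h₀ − (0.0174/A) t.
√h = √4.52 − 0.0174·565/(2·3.77) = 2.1260 − 1.3038 = 0.82218.
h = 0.82218² = 0.67598 m.

0.676 m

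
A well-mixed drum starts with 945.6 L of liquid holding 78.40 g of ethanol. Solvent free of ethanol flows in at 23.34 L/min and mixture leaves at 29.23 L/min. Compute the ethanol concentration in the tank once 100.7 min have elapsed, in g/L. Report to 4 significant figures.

0.001661 g/L

Total volume: dV/dt = Q_in − Q_out = -5.89000 L/min, so V(t) = 945.6 − 5.89000 t and V(100.7) = 352.477 L.
Species balance (pure solvent in): dm/dt = −Q_out · m/V(t).
dm/m = −Q_out dt/(V₀ − 5.89000 t); integrating gives ln(m/m₀) = −(Q_out/(Q_in−Q_out)) ln(V/V₀).
m = m₀ (V₀/V)^(Q_out/(Q_in−Q_out)) = 78.40 × (945.6/352.477)^(-4.96265) = 0.585384 g.
C = m/V = 0.585384/352.477 = 0.00166077 g/L.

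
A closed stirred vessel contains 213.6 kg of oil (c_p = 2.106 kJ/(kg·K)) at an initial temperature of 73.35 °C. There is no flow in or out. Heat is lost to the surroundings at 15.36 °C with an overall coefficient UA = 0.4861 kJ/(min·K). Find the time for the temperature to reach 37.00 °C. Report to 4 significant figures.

912.2 min

Unsteady energy balance on the tank contents: M c_p dT/dt = −UA(T − T_amb).
τ = M c_p/UA = 925.410 min; T_ss = T_amb = 15.3600 °C.
T(t) = T_ss + (T₀ − T_ss)e^(−t/τ); set T = 37.00:
t = −τ ln[(T − T_ss)/(T₀ − T_ss)] = −925.410 · ln(0.373168) = 912.201 min.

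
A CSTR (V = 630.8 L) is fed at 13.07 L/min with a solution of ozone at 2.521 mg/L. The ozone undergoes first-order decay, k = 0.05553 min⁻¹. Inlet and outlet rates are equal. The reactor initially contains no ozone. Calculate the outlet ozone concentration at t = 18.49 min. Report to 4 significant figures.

0.5178 mg/L

V dC/dt = Q(C_in − C) − k V C.
This is linear with rate a = Q/V + k = 0.0762497 min⁻¹.
C_ss = Q C_in/(Q + kV) = 0.685044 mg/L; C(t) = C_ss + (C₀ − C_ss) e^(−a t).
C(18.49) = 0.685044 + (-0.685044)·e^(−0.0762497·18.49) = 0.685044 + (-0.685044)·0.244178 = 0.517771 mg/L.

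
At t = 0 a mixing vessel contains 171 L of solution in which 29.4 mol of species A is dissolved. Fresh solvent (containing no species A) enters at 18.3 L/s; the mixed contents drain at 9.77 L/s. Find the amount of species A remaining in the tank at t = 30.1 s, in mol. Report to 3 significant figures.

10.3 mol

Total volume: dV/dt = Q_in − Q_out = 8.5300 L/s, so V(t) = 171 + 8.5300 t and V(30.1) = 427.75 L.
No species A enters, so dm/dt = −Q_out · (m/V).
dm/m = −Q_out dt/(V₀ + 8.5300 t); integrating gives ln(m/m₀) = −(Q_out/(Q_in−Q_out)) ln(V/V₀).
m = m₀ (V₀/V)^(Q_out/(Q_in−Q_out)) = 29.4 × (171/427.75)^(1.1454) = 10.286 mol.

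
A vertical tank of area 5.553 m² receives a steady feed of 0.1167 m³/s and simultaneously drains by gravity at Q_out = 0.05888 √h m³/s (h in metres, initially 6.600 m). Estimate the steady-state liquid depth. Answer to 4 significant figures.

Level balance: A dh/dt = 0.1167 − 0.05888 √h. Setting dh/dt = 0:
Q_in = 0.05888 √h_ss ⇒ √h_ss = 0.1167/0.05888 = 1.98200.
h_ss = 1.98200² = 3.92831 m. (Since h₀ = 6.600 m > h_ss, the level will fall toward this value.)

3.928 m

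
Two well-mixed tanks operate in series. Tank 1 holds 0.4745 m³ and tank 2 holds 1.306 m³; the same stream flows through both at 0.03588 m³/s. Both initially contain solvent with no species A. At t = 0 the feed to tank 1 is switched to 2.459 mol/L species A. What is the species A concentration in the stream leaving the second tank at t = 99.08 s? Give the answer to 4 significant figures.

Time constants: τᵢ = Vᵢ/Q for each well-mixed tank.
τ₁ = 0.4745/0.03588 = 13.2246 s; τ₂ = 1.306/0.03588 = 36.3991 s.
Solving the cascade with C₁(0)=C₂(0)=0 gives C₂(t) = C_in[1 − (τ₁ e^(−t/τ₁) − τ₂ e^(−t/τ₂))/(τ₁ − τ₂)].
At t = 99.08: e^(−t/τ₁) = 0.000557484, e^(−t/τ₂) = 0.0657402.
C₂ = 2.459·[1 − (13.2246·0.000557484 − 36.3991·0.0657402)/(-23.1745)] = 2.459·0.897063 = 2.20588 mol/L.

2.206 mol/L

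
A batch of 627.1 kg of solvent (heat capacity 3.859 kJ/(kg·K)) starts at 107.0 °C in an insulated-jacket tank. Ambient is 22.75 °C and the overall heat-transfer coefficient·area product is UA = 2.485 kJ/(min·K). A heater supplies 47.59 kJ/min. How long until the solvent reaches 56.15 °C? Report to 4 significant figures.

First-law balance (no shaft work): M c_p dT/dt = −UA(T − T_amb) + Q̇.
τ = M c_p/UA = 973.835 min; T_ss = T_amb + Q̇/UA = 22.75 + 47.59/2.485 = 41.9009 °C.
T(t) = T_ss + (T₀ − T_ss)e^(−t/τ); set T = 56.15:
t = −τ ln[(T − T_ss)/(T₀ − T_ss)] = −973.835 · ln(0.218883) = 1479.47 min.

1479 min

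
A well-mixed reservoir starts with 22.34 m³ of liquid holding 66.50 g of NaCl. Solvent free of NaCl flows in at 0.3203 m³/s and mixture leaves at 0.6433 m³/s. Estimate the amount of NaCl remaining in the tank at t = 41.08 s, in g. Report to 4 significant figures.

Total volume: dV/dt = Q_in − Q_out = -0.323000 m³/s, so V(t) = 22.34 − 0.323000 t and V(41.08) = 9.07116 m³.
Species balance (pure solvent in): dm/dt = −Q_out · m/V(t).
dm/m = −Q_out dt/(V₀ − 0.323000 t); integrating gives ln(m/m₀) = −(Q_out/(Q_in−Q_out)) ln(V/V₀).
m = m₀ (V₀/V)^(Q_out/(Q_in−Q_out)) = 66.50 × (22.34/9.07116)^(-1.99164) = 11.0472 g.

11.05 g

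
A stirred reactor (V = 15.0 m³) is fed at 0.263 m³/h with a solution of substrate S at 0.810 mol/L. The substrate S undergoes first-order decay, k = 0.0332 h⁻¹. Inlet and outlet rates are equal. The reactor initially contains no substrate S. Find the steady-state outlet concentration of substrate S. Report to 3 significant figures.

Species balance: V dC/dt = Q C_in − Q C − k V C.
At steady state: 0 = Q C_in − (Q + kV) C_ss, so C_ss = Q C_in/(Q + kV).
C_ss = 0.263·0.810/(0.263 + 0.0332·15.0) = 0.21303/0.76100 = 0.27993 mol/L.

0.280 mol/L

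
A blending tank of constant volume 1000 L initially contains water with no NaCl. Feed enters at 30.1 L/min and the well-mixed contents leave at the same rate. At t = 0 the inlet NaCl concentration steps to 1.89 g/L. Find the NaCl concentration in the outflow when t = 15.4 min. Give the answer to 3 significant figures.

0.701 g/L

Transient balance on the dissolved component: V dC/dt = Q(C_in − C).
Rewrite as dC/dt + C/τ = C_in/τ, τ = V/Q = 33.223 min.
C approaches C_in exponentially: C(t) = C_in + (C₀ − C_in) e^(−t/τ).
C(15.4) = 1.89 + (0 − 1.89)·e^(−15.4/33.223) = 1.89 + (-1.8900)·0.62905 = 0.70109 g/L.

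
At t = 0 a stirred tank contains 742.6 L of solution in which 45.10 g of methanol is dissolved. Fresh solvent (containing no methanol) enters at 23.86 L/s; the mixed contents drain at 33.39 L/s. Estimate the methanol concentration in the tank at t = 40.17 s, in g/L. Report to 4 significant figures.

0.009896 g/L

Let m(t) be the amount of methanol. Volume: V(t) = V₀ + (Q_in − Q_out) t = 742.6 − 9.53000 t; V(40.17) = 359.780 L.
No methanol enters, so dm/dt = −Q_out · (m/V).
Separate: dm/m = −Q_out dt/V(t) ⇒ ln(m/m₀) = −(Q_out/(Q_in−Q_out)) ln(V/V₀).
m = m₀ (V₀/V)^(Q_out/(Q_in−Q_out)) = 45.10 × (742.6/359.780)^(-3.50367) = 3.56047 g.
C = m/V = 3.56047/359.780 = 0.00989625 g/L.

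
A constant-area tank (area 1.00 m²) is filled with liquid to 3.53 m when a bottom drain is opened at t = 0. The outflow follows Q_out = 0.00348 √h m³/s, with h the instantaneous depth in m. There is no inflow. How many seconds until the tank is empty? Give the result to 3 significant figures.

1080 s

Volume balance on the tank: A dh/dt = −0.00348 √h.
Separate and integrate: 2(√h − √h₀) = −(0.00348/A) t.
Tank is empty when √h = 0: t_empty = 2A√h₀/0.00348.
t_empty = 2·1.00·√3.53/0.00348 = 2.0000·1.8788/0.00348 = 1079.8 s.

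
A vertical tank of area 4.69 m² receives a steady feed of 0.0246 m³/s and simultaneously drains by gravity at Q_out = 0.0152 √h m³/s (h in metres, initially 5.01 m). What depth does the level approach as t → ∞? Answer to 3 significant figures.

Level balance: A dh/dt = 0.0246 − 0.0152 √h. Setting dh/dt = 0:
Q_in = 0.0152 √h_ss ⇒ √h_ss = 0.0246/0.0152 = 1.6184.
h_ss = 1.6184² = 2.6193 m. (Since h₀ = 5.01 m > h_ss, the level will fall toward this value.)

2.62 m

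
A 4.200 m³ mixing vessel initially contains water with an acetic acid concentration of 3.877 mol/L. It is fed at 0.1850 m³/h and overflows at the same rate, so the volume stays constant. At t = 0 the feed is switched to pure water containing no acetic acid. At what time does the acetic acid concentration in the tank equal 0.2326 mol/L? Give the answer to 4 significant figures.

Species balance: V dC/dt = Q(C_in − C) ⇒ τ = V/Q = 22.7027 h.
C(t) = C_in + (C₀ − C_in) e^(−t/τ). Set C = 0.2326 and solve for t:
e^(−t/τ) = (C − C_in)/(C₀ − C_in) = (0.2326 − 0)/(3.877 − 0) = 0.0599948
t = −τ ln(…) = 22.7027 × 2.81350 = 63.8740 h.

63.87 h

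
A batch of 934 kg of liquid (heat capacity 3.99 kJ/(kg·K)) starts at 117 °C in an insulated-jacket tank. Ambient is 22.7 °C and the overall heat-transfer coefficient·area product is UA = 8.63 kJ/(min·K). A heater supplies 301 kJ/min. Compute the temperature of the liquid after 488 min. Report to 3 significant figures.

Heat balance on the well-mixed liquid: M c_p dT/dt = −UA(T − T_amb) + Q̇.
dT/dt = (T_ss − T)/τ with T_ss = T_amb + Q̇/UA = 22.7 + 301/8.63 = 57.578 °C, τ = M c_p/UA = 934·3.99/8.63 = 431.83 min.
Solution: T(t) = T_ss + (T₀ − T_ss) e^(−t/τ).
T(488) = 57.578 + (59.422)·0.32301 = 76.772 °C.

76.8 °C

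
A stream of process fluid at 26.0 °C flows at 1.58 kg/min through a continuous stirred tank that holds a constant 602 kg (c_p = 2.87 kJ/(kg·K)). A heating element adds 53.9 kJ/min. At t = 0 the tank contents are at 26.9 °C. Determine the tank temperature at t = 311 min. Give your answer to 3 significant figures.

Unsteady energy balance on the tank contents: M c_p dT/dt = ṁ c_p (T_in − T) + 53.9.
Rearrange: dT/dt = (T_ss − T)/τ with τ = M/ṁ = 381.01 min and T_ss = T_in + Q̇/(ṁ c_p) = 37.886 °C.
This is linear first-order; T(t) = T_ss + (T₀ − T_ss) e^(−t/τ).
T(311) = 37.886 + (-10.986)·e^(−311/381.01) = 37.886 + (-10.986)·0.44209 = 33.029 °C.

33.0 °C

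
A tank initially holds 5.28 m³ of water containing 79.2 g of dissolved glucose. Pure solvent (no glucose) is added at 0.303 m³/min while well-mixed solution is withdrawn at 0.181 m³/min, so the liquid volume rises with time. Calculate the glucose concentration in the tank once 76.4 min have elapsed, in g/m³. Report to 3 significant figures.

1.20 g/m³

Let m(t) be the amount of glucose. Volume: V(t) = V₀ + (Q_in − Q_out) t = 5.28 + 0.12200 t; V(76.4) = 14.601 m³.
No glucose enters, so dm/dt = −Q_out · (m/V).
dm/m = −Q_out dt/(V₀ + 0.12200 t); integrating gives ln(m/m₀) = −(Q_out/(Q_in−Q_out)) ln(V/V₀).
m = m₀ (V₀/V)^(Q_out/(Q_in−Q_out)) = 79.2 × (5.28/14.601)^(1.4836) = 17.513 g.
C = m/V = 17.513/14.601 = 1.1994 g/m³.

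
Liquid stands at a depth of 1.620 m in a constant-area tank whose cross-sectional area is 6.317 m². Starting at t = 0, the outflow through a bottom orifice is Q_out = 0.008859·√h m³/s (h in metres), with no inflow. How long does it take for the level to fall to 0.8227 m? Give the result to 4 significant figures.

With no inflow, A dh/dt = −0.008859 √h.
Separate and integrate: 2(√h − √h₀) = −(0.008859/A) t.
t = 2A(√h₀ − √h)/0.008859 = 2·6.317·(√1.620 − √0.8227)/0.008859
  = 12.6340 × (1.27279 − 0.907028) / 0.008859 = 521.624 s.

521.6 s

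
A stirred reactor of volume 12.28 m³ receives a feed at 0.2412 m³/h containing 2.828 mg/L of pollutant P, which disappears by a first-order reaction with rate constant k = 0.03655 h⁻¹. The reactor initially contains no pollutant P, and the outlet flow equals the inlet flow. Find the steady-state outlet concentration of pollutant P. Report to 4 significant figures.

V dC/dt = Q(C_in − C) − k V C.
At steady state: 0 = Q C_in − (Q + kV) C_ss, so C_ss = Q C_in/(Q + kV).
C_ss = 0.2412·2.828/(0.2412 + 0.03655·12.28) = 0.682114/0.690034 = 0.988522 mg/L.

0.9885 mg/L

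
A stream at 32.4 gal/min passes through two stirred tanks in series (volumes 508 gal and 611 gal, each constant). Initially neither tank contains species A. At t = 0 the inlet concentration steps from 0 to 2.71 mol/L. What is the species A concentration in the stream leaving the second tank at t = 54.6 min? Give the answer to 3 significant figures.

2.23 mol/L

Each tank obeys Vᵢ dCᵢ/dt = Q(Cᵢ₋₁ − Cᵢ), so τᵢ = Vᵢ/Q.
τ₁ = 508/32.4 = 15.679 min; τ₂ = 611/32.4 = 18.858 min.
Tank 1: C₁ = C_in(1 − e^(−t/τ₁)). Tank 2 (τ₁ ≠ τ₂): C₂ = C_in[1 − (τ₁ e^(−t/τ₁) − τ₂ e^(−t/τ₂))/(τ₁ − τ₂)].
At t = 54.6: e^(−t/τ₁) = 0.030735, e^(−t/τ₂) = 0.055281.
C₂ = 2.71·[1 − (15.679·0.030735 − 18.858·0.055281)/(-3.1790)] = 2.71·0.82365 = 2.2321 mol/L.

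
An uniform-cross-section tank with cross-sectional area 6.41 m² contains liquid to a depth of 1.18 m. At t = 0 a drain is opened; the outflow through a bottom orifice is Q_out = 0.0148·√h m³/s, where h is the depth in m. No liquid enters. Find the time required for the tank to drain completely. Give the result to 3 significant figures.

Volume balance on the tank: A dh/dt = −0.0148 √h.
∫ h^(−1/2) dh = −(0.0148/A) ∫ dt, giving 2√h = 2√h₀ − (0.0148/A) t.
Set h = 0: 2√h₀ = (0.0148/A) t_empty ⇒ t_empty = 2A√h₀/0.0148.
t_empty = 2·6.41·√1.18/0.0148 = 12.820·1.0863/0.0148 = 940.95 s.

941 s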